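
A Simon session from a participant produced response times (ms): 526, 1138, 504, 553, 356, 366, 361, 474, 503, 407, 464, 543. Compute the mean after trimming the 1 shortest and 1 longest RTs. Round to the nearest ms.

Sorted: 356, 361, 366, 407, 464, 474, 503, 504, 526, 543, 553, 1138
Drop lowest 1 (356) and highest 1 (1138)
Remaining (n=10): Σ = 4701, mean = 4701/10 = 470.100

470 ms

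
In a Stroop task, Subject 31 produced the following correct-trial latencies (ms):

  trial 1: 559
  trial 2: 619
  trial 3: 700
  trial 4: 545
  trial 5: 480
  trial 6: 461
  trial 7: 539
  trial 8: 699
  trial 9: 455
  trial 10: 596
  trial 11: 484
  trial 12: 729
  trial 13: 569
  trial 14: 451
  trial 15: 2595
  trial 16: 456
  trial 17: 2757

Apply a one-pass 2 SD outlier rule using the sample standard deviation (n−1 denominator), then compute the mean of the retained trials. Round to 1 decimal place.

n = 17, ΣRT = 13694, M = 805.529
Σ(x−M)² = 8071900.24; s = √(8071900.24/16) = 710.277
Cutoffs: 805.529 ± 2·710.277 → [-615.0, 2226.1]
Outside: 2595, 2757 → excluded.
Retained (n=15): Σ = 8342, mean = 8342/15 = 556.133

556.1 ms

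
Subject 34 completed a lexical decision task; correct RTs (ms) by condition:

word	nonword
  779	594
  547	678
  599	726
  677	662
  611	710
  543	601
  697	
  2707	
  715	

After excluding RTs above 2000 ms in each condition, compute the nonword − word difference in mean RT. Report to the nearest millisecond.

16 ms

word: exclude 2707
M(word) = 5168/8 = 646.000
M(nonword) = 3971/6 = 661.833
Difference = 661.833 − 646.000 = 15.833 ms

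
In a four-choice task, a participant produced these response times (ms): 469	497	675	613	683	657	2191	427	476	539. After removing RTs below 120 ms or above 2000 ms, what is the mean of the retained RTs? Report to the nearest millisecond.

Excluded: 2191
Retained (n=9): Σ = 5036
Mean = 5036/9 = 559.5556

560 ms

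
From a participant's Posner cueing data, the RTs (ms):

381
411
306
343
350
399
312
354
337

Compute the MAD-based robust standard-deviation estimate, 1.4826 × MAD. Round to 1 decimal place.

Sorted: 306, 312, 337, 343, 350, 354, 381, 399, 411 → median = 350
|x − 350| sorted: 0, 4, 7, 13, 31, 38, 44, 49, 61 → MAD = 31
Robust SD ≈ 1.4826 × 31 = 45.961

46.0 ms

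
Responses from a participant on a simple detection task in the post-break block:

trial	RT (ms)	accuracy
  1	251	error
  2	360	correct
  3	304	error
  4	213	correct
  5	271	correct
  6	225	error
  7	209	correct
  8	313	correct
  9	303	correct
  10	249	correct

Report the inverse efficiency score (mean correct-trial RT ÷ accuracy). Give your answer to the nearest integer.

391 ms

Correct trials (n=7): 360, 213, 271, 209, 313, 303, 249
Mean correct RT = 1918/7 = 274.0000 ms
Proportion correct = 7/10
IES = 274.0000 / (7/10) = 391.429 ms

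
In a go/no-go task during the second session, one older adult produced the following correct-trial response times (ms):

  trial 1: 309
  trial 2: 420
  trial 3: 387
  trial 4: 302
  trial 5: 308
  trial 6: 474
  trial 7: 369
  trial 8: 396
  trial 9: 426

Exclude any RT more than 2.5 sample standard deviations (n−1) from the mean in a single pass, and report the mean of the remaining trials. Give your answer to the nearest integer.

n = 9, ΣRT = 3391, M = 376.778
Σ(x−M)² = 29193.56; s = √(29193.56/8) = 60.409
Cutoffs: 376.778 ± 2.5·60.409 → [225.8, 527.8]
No RTs fall outside the cutoffs; all 9 retained. Mean = 3391/9 = 376.778

377 ms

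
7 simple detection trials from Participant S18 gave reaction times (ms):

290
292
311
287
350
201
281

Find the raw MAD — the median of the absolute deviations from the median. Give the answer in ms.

Sorted: 201, 281, 287, 290, 292, 311, 350 → median = 290
|x − 290|: 0, 2, 21, 3, 60, 89, 9
Sorted deviations: 0, 2, 3, 9, 21, 60, 89 → MAD = 9

9 ms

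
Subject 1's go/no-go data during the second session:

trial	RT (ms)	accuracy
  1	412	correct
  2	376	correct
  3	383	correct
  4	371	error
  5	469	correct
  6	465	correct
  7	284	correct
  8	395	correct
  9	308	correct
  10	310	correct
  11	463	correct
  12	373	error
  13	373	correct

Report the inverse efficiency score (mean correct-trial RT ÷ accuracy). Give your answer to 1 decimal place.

455.3 ms

Correct trials (n=11): 412, 376, 383, 469, 465, 284, 395, 308, 310, 463, 373
Mean correct RT = 4238/11 = 385.2727 ms
Proportion correct = 11/13
IES = 385.2727 / (11/13) = 455.322 ms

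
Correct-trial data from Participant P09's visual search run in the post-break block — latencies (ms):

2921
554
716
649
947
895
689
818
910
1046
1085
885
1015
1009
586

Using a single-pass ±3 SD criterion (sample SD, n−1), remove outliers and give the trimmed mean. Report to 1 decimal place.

843.1 ms

n = 15, ΣRT = 14725, M = 981.667
Σ(x−M)² = 4434019.33; s = √(4434019.33/14) = 562.775
Cutoffs: 981.667 ± 3·562.775 → [-706.7, 2670.0]
Outside: 2921 → excluded.
Retained (n=14): Σ = 11804, mean = 11804/14 = 843.143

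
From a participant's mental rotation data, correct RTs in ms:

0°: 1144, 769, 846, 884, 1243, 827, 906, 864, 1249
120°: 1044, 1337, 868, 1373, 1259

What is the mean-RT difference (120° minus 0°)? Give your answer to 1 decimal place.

M(0°) = 8732/9 = 970.222
M(120°) = 5881/5 = 1176.200
Difference = 1176.200 − 970.222 = 205.978 ms

206.0 ms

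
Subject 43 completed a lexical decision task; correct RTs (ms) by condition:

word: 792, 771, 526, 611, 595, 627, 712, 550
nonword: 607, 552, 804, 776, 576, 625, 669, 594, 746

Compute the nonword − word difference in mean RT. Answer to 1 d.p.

13.0 ms

M(word) = 5184/8 = 648.000
M(nonword) = 5949/9 = 661.000
Difference = 661.000 − 648.000 = 13.000 ms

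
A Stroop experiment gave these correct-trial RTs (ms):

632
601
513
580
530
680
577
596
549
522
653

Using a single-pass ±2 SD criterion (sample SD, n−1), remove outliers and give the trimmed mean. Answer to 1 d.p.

584.8 ms

n = 11, ΣRT = 6433, M = 584.818
Σ(x−M)² = 29797.64; s = √(29797.64/10) = 54.587
Cutoffs: 584.818 ± 2·54.587 → [475.6, 694.0]
No RTs fall outside the cutoffs; all 11 retained. Mean = 6433/11 = 584.818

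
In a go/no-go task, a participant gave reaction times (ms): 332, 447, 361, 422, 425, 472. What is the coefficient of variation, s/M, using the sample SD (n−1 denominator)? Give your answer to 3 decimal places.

n = 6, Σ = 2459, M = 409.8333
Σ(x−M)² = 14066.833; s = √(14066.833/5) = 53.0412
CV = 53.0412 / 409.8333 = 0.12942

0.129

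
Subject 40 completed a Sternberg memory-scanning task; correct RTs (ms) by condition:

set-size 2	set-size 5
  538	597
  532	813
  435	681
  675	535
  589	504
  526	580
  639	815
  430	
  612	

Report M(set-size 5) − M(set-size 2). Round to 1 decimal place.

93.5 ms

M(set-size 2) = 4976/9 = 552.889
M(set-size 5) = 4525/7 = 646.429
Difference = 646.429 − 552.889 = 93.540 ms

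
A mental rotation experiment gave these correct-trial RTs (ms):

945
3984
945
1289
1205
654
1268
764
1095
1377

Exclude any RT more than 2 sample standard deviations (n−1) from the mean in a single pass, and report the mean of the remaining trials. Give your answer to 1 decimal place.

1060.2 ms

n = 10, ΣRT = 13526, M = 1352.600
Σ(x−M)² = 8190974.40; s = √(8190974.40/9) = 953.996
Cutoffs: 1352.600 ± 2·953.996 → [-555.4, 3260.6]
Outside: 3984 → excluded.
Retained (n=9): Σ = 9542, mean = 9542/9 = 1060.222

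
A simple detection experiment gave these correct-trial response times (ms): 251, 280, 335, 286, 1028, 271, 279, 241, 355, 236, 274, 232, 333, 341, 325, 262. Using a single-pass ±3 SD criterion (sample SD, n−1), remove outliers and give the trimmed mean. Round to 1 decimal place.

n = 16, ΣRT = 5329, M = 333.062
Σ(x−M)² = 538738.94; s = √(538738.94/15) = 189.515
Cutoffs: 333.062 ± 3·189.515 → [-235.5, 901.6]
Outside: 1028 → excluded.
Retained (n=15): Σ = 4301, mean = 4301/15 = 286.733

286.7 ms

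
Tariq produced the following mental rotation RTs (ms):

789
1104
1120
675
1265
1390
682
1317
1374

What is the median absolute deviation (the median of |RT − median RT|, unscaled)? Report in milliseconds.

Sorted: 675, 682, 789, 1104, 1120, 1265, 1317, 1374, 1390 → median = 1120
|x − 1120|: 331, 16, 0, 445, 145, 270, 438, 197, 254
Sorted deviations: 0, 16, 145, 197, 254, 270, 331, 438, 445 → MAD = 254

254 ms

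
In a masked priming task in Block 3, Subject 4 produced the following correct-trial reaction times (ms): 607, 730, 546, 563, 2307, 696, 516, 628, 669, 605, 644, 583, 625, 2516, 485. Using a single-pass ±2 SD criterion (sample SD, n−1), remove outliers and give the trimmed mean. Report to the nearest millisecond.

607 ms

n = 15, ΣRT = 12720, M = 848.000
Σ(x−M)² = 5721496.00; s = √(5721496.00/14) = 639.280
Cutoffs: 848.000 ± 2·639.280 → [-430.6, 2126.6]
Outside: 2307, 2516 → excluded.
Retained (n=13): Σ = 7897, mean = 7897/13 = 607.462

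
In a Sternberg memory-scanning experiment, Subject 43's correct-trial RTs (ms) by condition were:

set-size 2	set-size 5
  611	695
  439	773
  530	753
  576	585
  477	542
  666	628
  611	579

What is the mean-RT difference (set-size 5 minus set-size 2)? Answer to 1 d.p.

92.1 ms

M(set-size 2) = 3910/7 = 558.571
M(set-size 5) = 4555/7 = 650.714
Difference = 650.714 − 558.571 = 92.143 ms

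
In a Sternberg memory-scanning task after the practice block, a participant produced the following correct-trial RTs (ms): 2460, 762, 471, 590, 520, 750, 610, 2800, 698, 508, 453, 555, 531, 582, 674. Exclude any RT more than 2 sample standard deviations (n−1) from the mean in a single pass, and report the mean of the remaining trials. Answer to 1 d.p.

n = 15, ΣRT = 12964, M = 864.267
Σ(x−M)² = 7376294.93; s = √(7376294.93/14) = 725.864
Cutoffs: 864.267 ± 2·725.864 → [-587.5, 2316.0]
Outside: 2460, 2800 → excluded.
Retained (n=13): Σ = 7704, mean = 7704/13 = 592.615

592.6 ms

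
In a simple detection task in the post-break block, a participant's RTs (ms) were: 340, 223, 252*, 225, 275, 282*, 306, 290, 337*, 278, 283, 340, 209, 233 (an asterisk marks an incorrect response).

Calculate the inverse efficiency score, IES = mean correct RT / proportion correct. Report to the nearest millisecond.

347 ms

Correct trials (n=11): 340, 223, 225, 275, 306, 290, 278, 283, 340, 209, 233
Mean correct RT = 3002/11 = 272.9091 ms
Proportion correct = 11/14
IES = 272.9091 / (11/14) = 347.339 ms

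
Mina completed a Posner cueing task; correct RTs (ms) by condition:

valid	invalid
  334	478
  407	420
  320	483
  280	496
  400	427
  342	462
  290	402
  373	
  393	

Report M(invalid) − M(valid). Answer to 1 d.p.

103.8 ms

M(valid) = 3139/9 = 348.778
M(invalid) = 3168/7 = 452.571
Difference = 452.571 − 348.778 = 103.794 ms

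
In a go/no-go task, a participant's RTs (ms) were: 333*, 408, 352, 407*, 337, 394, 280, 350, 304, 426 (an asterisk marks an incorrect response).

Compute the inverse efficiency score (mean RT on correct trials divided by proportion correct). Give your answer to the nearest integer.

445 ms

Correct trials (n=8): 408, 352, 337, 394, 280, 350, 304, 426
Mean correct RT = 2851/8 = 356.3750 ms
Proportion correct = 8/10
IES = 356.3750 / (8/10) = 445.469 ms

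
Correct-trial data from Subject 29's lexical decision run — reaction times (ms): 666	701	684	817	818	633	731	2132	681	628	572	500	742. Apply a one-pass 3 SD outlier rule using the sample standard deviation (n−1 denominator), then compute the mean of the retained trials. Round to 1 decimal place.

681.1 ms

n = 13, ΣRT = 10305, M = 792.692
Σ(x−M)² = 2037098.77; s = √(2037098.77/12) = 412.017
Cutoffs: 792.692 ± 3·412.017 → [-443.4, 2028.7]
Outside: 2132 → excluded.
Retained (n=12): Σ = 8173, mean = 8173/12 = 681.083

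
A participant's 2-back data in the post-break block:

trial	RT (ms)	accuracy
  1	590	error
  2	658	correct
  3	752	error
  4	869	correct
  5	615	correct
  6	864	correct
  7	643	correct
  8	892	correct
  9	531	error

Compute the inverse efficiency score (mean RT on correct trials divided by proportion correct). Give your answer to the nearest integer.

Correct trials (n=6): 658, 869, 615, 864, 643, 892
Mean correct RT = 4541/6 = 756.8333 ms
Proportion correct = 6/9
IES = 756.8333 / (6/9) = 1135.250 ms

1135 ms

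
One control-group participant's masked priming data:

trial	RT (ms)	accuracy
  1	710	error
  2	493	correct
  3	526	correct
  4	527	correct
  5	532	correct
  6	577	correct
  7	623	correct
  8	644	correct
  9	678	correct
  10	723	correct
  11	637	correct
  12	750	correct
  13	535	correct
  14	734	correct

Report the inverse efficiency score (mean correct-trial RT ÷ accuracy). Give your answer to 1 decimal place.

661.0 ms

Correct trials (n=13): 493, 526, 527, 532, 577, 623, 644, 678, 723, 637, 750, 535, 734
Mean correct RT = 7979/13 = 613.7692 ms
Proportion correct = 13/14
IES = 613.7692 / (13/14) = 660.982 ms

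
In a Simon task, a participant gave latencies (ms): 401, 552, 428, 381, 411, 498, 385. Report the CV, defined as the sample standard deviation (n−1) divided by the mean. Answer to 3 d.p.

0.147

n = 7, Σ = 3056, M = 436.5714
Σ(x−M)² = 24837.714; s = √(24837.714/6) = 64.3399
CV = 64.3399 / 436.5714 = 0.14738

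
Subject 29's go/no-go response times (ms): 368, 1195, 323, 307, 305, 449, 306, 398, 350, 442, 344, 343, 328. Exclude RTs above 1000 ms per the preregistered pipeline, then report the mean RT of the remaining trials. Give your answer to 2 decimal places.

Excluded: 1195
Retained (n=12): Σ = 4263
Mean = 4263/12 = 355.2500

355.25 ms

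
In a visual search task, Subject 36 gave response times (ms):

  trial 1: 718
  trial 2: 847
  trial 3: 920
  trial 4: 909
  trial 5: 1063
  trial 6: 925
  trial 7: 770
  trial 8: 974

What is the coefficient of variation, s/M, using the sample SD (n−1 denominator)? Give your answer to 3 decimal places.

n = 8, Σ = 7126, M = 890.7500
Σ(x−M)² = 85299.500; s = √(85299.500/7) = 110.3886
CV = 110.3886 / 890.7500 = 0.12393

0.124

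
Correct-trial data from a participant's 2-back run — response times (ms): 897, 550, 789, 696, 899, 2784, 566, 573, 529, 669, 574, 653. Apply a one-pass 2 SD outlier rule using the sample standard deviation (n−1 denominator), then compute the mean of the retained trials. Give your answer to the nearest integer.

672 ms

n = 12, ΣRT = 10179, M = 848.250
Σ(x−M)² = 4270538.25; s = √(4270538.25/11) = 623.082
Cutoffs: 848.250 ± 2·623.082 → [-397.9, 2094.4]
Outside: 2784 → excluded.
Retained (n=11): Σ = 7395, mean = 7395/11 = 672.273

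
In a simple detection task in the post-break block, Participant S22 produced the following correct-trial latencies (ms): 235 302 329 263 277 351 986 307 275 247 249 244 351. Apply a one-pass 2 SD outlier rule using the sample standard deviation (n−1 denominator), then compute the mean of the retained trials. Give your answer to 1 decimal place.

n = 13, ΣRT = 4416, M = 339.692
Σ(x−M)² = 471504.77; s = √(471504.77/12) = 198.222
Cutoffs: 339.692 ± 2·198.222 → [-56.8, 736.1]
Outside: 986 → excluded.
Retained (n=12): Σ = 3430, mean = 3430/12 = 285.833

285.8 ms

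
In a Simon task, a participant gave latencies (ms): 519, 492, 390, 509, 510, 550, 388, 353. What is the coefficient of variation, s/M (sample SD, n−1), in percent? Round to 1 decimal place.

n = 8, Σ = 3711, M = 463.8750
Σ(x−M)² = 38918.875; s = √(38918.875/7) = 74.5643
CV = 74.5643 / 463.8750 = 0.16074 = 16.074%

16.1%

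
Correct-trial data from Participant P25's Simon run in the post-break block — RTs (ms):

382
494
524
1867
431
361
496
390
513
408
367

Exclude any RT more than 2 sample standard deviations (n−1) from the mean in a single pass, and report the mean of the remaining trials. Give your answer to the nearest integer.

437 ms

n = 11, ΣRT = 6233, M = 566.636
Σ(x−M)² = 1896900.55; s = √(1896900.55/10) = 435.534
Cutoffs: 566.636 ± 2·435.534 → [-304.4, 1437.7]
Outside: 1867 → excluded.
Retained (n=10): Σ = 4366, mean = 4366/10 = 436.600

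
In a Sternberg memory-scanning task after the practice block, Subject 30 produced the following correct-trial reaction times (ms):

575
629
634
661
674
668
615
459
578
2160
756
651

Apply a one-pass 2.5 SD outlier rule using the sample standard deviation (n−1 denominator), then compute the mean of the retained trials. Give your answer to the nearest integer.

n = 12, ΣRT = 9060, M = 755.000
Σ(x−M)² = 2209270.00; s = √(2209270.00/11) = 448.155
Cutoffs: 755.000 ± 2.5·448.155 → [-365.4, 1875.4]
Outside: 2160 → excluded.
Retained (n=11): Σ = 6900, mean = 6900/11 = 627.273

627 ms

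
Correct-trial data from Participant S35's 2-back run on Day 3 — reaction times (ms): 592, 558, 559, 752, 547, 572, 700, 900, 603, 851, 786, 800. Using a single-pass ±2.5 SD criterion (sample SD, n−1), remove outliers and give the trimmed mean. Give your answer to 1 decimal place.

685.0 ms

n = 12, ΣRT = 8220, M = 685.000
Σ(x−M)² = 181112.00; s = √(181112.00/11) = 128.315
Cutoffs: 685.000 ± 2.5·128.315 → [364.2, 1005.8]
No RTs fall outside the cutoffs; all 12 retained. Mean = 8220/12 = 685.000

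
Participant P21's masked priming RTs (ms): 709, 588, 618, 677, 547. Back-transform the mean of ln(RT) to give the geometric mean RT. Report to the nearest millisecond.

ln(RT): 6.5639, 6.3767, 6.4265, 6.5177, 6.3044
Mean ln(RT) = 32.1892/5 = 6.43784
Geometric mean = exp(6.43784) = 625.05 ms

625 ms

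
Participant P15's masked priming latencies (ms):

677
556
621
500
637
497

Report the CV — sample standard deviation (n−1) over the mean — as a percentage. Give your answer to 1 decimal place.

n = 6, Σ = 3488, M = 581.3333
Σ(x−M)² = 28193.333; s = √(28193.333/5) = 75.0911
CV = 75.0911 / 581.3333 = 0.12917 = 12.917%

12.9%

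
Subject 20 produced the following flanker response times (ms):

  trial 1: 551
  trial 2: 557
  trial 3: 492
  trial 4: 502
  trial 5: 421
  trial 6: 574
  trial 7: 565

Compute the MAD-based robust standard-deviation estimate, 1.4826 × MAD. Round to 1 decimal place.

34.1 ms

Sorted: 421, 492, 502, 551, 557, 565, 574 → median = 551
|x − 551| sorted: 0, 6, 14, 23, 49, 59, 130 → MAD = 23
Robust SD ≈ 1.4826 × 23 = 34.100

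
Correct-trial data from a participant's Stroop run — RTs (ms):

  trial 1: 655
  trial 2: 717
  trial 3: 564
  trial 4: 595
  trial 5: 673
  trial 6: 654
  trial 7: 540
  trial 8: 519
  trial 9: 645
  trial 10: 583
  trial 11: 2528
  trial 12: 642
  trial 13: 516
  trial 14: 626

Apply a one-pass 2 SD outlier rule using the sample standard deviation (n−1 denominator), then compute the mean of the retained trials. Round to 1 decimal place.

n = 14, ΣRT = 10457, M = 746.929
Σ(x−M)² = 3463202.93; s = √(3463202.93/13) = 516.140
Cutoffs: 746.929 ± 2·516.140 → [-285.4, 1779.2]
Outside: 2528 → excluded.
Retained (n=13): Σ = 7929, mean = 7929/13 = 609.923

609.9 ms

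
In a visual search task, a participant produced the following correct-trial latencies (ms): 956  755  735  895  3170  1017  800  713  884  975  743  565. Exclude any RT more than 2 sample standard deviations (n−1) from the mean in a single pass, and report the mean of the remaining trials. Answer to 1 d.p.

821.6 ms

n = 12, ΣRT = 12208, M = 1017.333
Σ(x−M)² = 5240518.67; s = √(5240518.67/11) = 690.225
Cutoffs: 1017.333 ± 2·690.225 → [-363.1, 2397.8]
Outside: 3170 → excluded.
Retained (n=11): Σ = 9038, mean = 9038/11 = 821.636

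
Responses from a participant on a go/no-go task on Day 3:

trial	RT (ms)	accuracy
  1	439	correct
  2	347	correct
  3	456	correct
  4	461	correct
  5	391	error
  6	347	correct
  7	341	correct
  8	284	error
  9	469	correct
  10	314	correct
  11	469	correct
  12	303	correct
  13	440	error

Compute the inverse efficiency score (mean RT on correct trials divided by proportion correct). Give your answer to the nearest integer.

Correct trials (n=10): 439, 347, 456, 461, 347, 341, 469, 314, 469, 303
Mean correct RT = 3946/10 = 394.6000 ms
Proportion correct = 10/13
IES = 394.6000 / (10/13) = 512.980 ms

513 ms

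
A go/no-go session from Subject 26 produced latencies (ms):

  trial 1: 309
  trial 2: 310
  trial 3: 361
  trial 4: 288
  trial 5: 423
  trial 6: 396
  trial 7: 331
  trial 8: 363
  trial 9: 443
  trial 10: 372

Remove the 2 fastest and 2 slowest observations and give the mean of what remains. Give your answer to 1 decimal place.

Sorted: 288, 309, 310, 331, 361, 363, 372, 396, 423, 443
Drop lowest 2 (288, 309) and highest 2 (423, 443)
Remaining (n=6): Σ = 2133, mean = 2133/6 = 355.500

355.5 ms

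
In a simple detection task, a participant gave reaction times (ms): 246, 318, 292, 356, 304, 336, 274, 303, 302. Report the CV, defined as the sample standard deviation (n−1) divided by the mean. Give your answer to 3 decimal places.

0.106

n = 9, Σ = 2731, M = 303.4444
Σ(x−M)² = 8334.222; s = √(8334.222/8) = 32.2766
CV = 32.2766 / 303.4444 = 0.10637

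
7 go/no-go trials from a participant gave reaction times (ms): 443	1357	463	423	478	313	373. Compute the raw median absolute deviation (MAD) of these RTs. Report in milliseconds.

Sorted: 313, 373, 423, 443, 463, 478, 1357 → median = 443
|x − 443|: 0, 914, 20, 20, 35, 130, 70
Sorted deviations: 0, 20, 20, 35, 70, 130, 914 → MAD = 35

35 ms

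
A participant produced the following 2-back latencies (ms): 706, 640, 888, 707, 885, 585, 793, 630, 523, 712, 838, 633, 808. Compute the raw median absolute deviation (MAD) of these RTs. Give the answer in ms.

Sorted: 523, 585, 630, 633, 640, 706, 707, 712, 793, 808, 838, 885, 888 → median = 707
|x − 707|: 1, 67, 181, 0, 178, 122, 86, 77, 184, 5, 131, 74, 101
Sorted deviations: 0, 1, 5, 67, 74, 77, 86, 101, 122, 131, 178, 181, 184 → MAD = 86

86 ms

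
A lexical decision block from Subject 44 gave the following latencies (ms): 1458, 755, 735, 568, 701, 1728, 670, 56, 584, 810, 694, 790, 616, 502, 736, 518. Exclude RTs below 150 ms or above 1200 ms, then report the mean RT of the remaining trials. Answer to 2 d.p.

667.62 ms

Excluded: 56, 1458, 1728
Retained (n=13): Σ = 8679
Mean = 8679/13 = 667.6154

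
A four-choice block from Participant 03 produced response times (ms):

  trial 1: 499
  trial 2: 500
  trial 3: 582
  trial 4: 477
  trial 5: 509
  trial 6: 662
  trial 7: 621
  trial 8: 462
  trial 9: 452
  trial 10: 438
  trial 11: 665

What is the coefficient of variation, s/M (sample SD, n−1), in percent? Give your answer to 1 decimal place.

n = 11, Σ = 5867, M = 533.3636
Σ(x−M)² = 70792.545; s = √(70792.545/10) = 84.1383
CV = 84.1383 / 533.3636 = 0.15775 = 15.775%

15.8%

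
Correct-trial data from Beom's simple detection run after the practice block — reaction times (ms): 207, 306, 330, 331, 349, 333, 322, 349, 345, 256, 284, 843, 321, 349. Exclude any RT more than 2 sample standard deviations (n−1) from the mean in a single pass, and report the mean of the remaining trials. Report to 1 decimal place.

314.0 ms

n = 14, ΣRT = 4925, M = 351.786
Σ(x−M)² = 281284.36; s = √(281284.36/13) = 147.096
Cutoffs: 351.786 ± 2·147.096 → [57.6, 646.0]
Outside: 843 → excluded.
Retained (n=13): Σ = 4082, mean = 4082/13 = 314.000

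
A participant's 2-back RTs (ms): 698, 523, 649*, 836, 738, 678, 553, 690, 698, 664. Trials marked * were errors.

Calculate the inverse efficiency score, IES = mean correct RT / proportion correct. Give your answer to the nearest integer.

750 ms

Correct trials (n=9): 698, 523, 836, 738, 678, 553, 690, 698, 664
Mean correct RT = 6078/9 = 675.3333 ms
Proportion correct = 9/10
IES = 675.3333 / (9/10) = 750.370 ms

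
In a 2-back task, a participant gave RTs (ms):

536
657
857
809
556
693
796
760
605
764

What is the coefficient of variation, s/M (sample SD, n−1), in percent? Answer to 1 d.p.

n = 10, Σ = 7033, M = 703.3000
Σ(x−M)² = 111888.100; s = √(111888.100/9) = 111.4989
CV = 111.4989 / 703.3000 = 0.15854 = 15.854%

15.9%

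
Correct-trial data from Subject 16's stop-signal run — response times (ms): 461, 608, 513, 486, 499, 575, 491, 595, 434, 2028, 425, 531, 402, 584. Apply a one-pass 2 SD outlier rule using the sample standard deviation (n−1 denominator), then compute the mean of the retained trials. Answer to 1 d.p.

n = 14, ΣRT = 8632, M = 616.571
Σ(x−M)² = 2200423.43; s = √(2200423.43/13) = 411.416
Cutoffs: 616.571 ± 2·411.416 → [-206.3, 1439.4]
Outside: 2028 → excluded.
Retained (n=13): Σ = 6604, mean = 6604/13 = 508.000

508.0 ms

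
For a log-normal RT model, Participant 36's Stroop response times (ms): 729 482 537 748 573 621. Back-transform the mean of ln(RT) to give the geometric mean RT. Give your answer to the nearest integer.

ln(RT): 6.5917, 6.1779, 6.2860, 6.6174, 6.3509, 6.4313
Mean ln(RT) = 38.4552/6 = 6.40921
Geometric mean = exp(6.40921) = 607.41 ms

607 ms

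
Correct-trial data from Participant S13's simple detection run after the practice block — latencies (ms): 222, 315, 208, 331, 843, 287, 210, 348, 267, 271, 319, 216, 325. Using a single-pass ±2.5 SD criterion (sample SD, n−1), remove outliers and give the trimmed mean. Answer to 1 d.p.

276.6 ms

n = 13, ΣRT = 4162, M = 320.154
Σ(x−M)² = 325847.69; s = √(325847.69/12) = 164.785
Cutoffs: 320.154 ± 2.5·164.785 → [-91.8, 732.1]
Outside: 843 → excluded.
Retained (n=12): Σ = 3319, mean = 3319/12 = 276.583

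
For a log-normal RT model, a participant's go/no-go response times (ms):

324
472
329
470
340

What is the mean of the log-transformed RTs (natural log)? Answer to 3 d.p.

5.943

ln(RT): 5.7807, 6.1570, 5.7961, 6.1527, 5.8289
Σ ln(RT) = 29.7155
Mean = 29.7155/5 = 5.94309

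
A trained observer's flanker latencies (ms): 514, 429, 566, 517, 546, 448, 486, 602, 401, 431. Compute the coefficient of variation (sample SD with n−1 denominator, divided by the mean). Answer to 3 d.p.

0.134

n = 10, Σ = 4940, M = 494.0000
Σ(x−M)² = 39504.000; s = √(39504.000/9) = 66.2520
CV = 66.2520 / 494.0000 = 0.13411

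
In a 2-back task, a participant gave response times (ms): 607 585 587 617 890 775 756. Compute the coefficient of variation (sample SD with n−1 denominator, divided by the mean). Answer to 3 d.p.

n = 7, Σ = 4817, M = 688.1429
Σ(x−M)² = 85408.857; s = √(85408.857/6) = 119.3097
CV = 119.3097 / 688.1429 = 0.17338

0.173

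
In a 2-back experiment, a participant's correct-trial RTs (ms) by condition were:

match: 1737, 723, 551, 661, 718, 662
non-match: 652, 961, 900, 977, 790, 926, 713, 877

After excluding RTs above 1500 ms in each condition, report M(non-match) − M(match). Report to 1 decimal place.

186.5 ms

match: exclude 1737
M(match) = 3315/5 = 663.000
M(non-match) = 6796/8 = 849.500
Difference = 849.500 − 663.000 = 186.500 ms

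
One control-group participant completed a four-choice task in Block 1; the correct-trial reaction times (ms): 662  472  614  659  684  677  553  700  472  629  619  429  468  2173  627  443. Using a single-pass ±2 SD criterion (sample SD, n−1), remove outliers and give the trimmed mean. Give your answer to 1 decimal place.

580.5 ms

n = 16, ΣRT = 10881, M = 680.062
Σ(x−M)² = 2510496.94; s = √(2510496.94/15) = 409.104
Cutoffs: 680.062 ± 2·409.104 → [-138.1, 1498.3]
Outside: 2173 → excluded.
Retained (n=15): Σ = 8708, mean = 8708/15 = 580.533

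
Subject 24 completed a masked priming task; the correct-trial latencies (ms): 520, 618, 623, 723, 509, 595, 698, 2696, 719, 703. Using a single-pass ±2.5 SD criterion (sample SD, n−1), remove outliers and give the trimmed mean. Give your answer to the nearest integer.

n = 10, ΣRT = 8404, M = 840.400
Σ(x−M)² = 3880356.40; s = √(3880356.40/9) = 656.621
Cutoffs: 840.400 ± 2.5·656.621 → [-801.2, 2482.0]
Outside: 2696 → excluded.
Retained (n=9): Σ = 5708, mean = 5708/9 = 634.222

634 ms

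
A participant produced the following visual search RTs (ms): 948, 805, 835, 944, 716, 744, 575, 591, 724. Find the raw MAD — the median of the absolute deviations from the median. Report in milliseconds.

Sorted: 575, 591, 716, 724, 744, 805, 835, 944, 948 → median = 744
|x − 744|: 204, 61, 91, 200, 28, 0, 169, 153, 20
Sorted deviations: 0, 20, 28, 61, 91, 153, 169, 200, 204 → MAD = 91

91 ms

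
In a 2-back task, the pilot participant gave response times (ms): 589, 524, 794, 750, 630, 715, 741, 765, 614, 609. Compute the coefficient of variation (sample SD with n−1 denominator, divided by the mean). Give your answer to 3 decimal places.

0.135

n = 10, Σ = 6731, M = 673.1000
Σ(x−M)² = 74104.900; s = √(74104.900/9) = 90.7407
CV = 90.7407 / 673.1000 = 0.13481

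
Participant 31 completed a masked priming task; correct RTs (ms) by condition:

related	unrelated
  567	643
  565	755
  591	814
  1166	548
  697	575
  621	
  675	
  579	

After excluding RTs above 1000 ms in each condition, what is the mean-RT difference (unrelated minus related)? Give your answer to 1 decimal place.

related: exclude 1166
M(related) = 4295/7 = 613.571
M(unrelated) = 3335/5 = 667.000
Difference = 667.000 − 613.571 = 53.429 ms

53.4 ms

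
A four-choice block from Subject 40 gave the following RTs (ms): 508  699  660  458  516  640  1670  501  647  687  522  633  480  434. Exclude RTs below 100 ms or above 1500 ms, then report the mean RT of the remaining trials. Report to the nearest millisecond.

Excluded: 1670
Retained (n=13): Σ = 7385
Mean = 7385/13 = 568.0769

568 ms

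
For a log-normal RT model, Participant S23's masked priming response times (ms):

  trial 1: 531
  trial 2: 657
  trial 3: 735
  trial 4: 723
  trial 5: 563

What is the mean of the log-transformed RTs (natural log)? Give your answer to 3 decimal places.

ln(RT): 6.2748, 6.4877, 6.5999, 6.5834, 6.3333
Σ ln(RT) = 32.2790
Mean = 32.2790/5 = 6.45580

6.456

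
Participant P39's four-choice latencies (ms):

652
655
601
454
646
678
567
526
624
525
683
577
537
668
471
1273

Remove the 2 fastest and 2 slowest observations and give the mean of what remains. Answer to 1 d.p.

604.7 ms

Sorted: 454, 471, 525, 526, 537, 567, 577, 601, 624, 646, 652, 655, 668, 678, 683, 1273
Drop lowest 2 (454, 471) and highest 2 (683, 1273)
Remaining (n=12): Σ = 7256, mean = 7256/12 = 604.667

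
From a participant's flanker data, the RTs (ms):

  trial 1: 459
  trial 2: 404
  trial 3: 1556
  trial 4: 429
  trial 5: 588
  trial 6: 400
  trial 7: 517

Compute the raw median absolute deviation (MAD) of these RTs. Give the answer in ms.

58 ms

Sorted: 400, 404, 429, 459, 517, 588, 1556 → median = 459
|x − 459|: 0, 55, 1097, 30, 129, 59, 58
Sorted deviations: 0, 30, 55, 58, 59, 129, 1097 → MAD = 58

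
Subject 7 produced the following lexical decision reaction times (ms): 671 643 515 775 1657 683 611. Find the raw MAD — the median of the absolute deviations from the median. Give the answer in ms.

60 ms

Sorted: 515, 611, 643, 671, 683, 775, 1657 → median = 671
|x − 671|: 0, 28, 156, 104, 986, 12, 60
Sorted deviations: 0, 12, 28, 60, 104, 156, 986 → MAD = 60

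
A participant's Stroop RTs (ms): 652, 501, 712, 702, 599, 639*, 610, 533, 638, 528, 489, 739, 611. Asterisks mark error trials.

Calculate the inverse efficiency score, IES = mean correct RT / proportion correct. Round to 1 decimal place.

Correct trials (n=12): 652, 501, 712, 702, 599, 610, 533, 638, 528, 489, 739, 611
Mean correct RT = 7314/12 = 609.5000 ms
Proportion correct = 12/13
IES = 609.5000 / (12/13) = 660.292 ms

660.3 ms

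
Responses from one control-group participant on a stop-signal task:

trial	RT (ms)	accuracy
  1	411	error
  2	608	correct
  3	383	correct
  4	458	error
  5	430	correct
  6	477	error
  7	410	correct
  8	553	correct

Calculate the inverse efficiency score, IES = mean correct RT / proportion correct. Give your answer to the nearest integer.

Correct trials (n=5): 608, 383, 430, 410, 553
Mean correct RT = 2384/5 = 476.8000 ms
Proportion correct = 5/8
IES = 476.8000 / (5/8) = 762.880 ms

763 ms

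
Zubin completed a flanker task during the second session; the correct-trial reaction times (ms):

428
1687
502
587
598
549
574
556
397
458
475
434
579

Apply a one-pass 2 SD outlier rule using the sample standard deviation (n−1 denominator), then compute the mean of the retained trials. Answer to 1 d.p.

n = 13, ΣRT = 7824, M = 601.846
Σ(x−M)² = 1331093.69; s = √(1331093.69/12) = 333.053
Cutoffs: 601.846 ± 2·333.053 → [-64.3, 1268.0]
Outside: 1687 → excluded.
Retained (n=12): Σ = 6137, mean = 6137/12 = 511.417

511.4 ms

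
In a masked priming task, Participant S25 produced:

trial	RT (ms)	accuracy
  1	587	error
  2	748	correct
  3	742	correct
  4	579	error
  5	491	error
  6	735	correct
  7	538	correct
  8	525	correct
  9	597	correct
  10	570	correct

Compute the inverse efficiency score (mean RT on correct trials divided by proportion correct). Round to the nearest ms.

Correct trials (n=7): 748, 742, 735, 538, 525, 597, 570
Mean correct RT = 4455/7 = 636.4286 ms
Proportion correct = 7/10
IES = 636.4286 / (7/10) = 909.184 ms

909 ms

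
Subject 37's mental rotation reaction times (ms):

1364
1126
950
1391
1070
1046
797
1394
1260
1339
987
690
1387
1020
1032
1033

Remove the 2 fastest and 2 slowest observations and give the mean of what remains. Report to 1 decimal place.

1134.5 ms

Sorted: 690, 797, 950, 987, 1020, 1032, 1033, 1046, 1070, 1126, 1260, 1339, 1364, 1387, 1391, 1394
Drop lowest 2 (690, 797) and highest 2 (1391, 1394)
Remaining (n=12): Σ = 13614, mean = 13614/12 = 1134.500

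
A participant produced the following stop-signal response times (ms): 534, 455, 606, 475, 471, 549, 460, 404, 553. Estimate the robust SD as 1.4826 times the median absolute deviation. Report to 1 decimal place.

Sorted: 404, 455, 460, 471, 475, 534, 549, 553, 606 → median = 475
|x − 475| sorted: 0, 4, 15, 20, 59, 71, 74, 78, 131 → MAD = 59
Robust SD ≈ 1.4826 × 59 = 87.473

87.5 ms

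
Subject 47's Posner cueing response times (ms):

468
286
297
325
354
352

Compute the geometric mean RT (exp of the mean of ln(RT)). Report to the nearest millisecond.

ln(RT): 6.1485, 5.6560, 5.6937, 5.7838, 5.8693, 5.8636
Mean ln(RT) = 35.0149/6 = 5.83582
Geometric mean = exp(5.83582) = 342.35 ms

342 ms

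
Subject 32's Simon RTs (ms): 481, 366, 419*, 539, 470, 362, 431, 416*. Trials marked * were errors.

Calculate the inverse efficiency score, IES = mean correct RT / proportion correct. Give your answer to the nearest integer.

589 ms

Correct trials (n=6): 481, 366, 539, 470, 362, 431
Mean correct RT = 2649/6 = 441.5000 ms
Proportion correct = 6/8
IES = 441.5000 / (6/8) = 588.667 ms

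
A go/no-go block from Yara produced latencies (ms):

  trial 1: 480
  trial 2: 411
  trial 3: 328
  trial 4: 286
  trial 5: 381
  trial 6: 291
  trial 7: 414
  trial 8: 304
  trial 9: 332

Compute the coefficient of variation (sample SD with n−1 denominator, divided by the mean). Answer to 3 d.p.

n = 9, Σ = 3227, M = 358.5556
Σ(x−M)² = 35520.222; s = √(35520.222/8) = 66.6335
CV = 66.6335 / 358.5556 = 0.18584

0.186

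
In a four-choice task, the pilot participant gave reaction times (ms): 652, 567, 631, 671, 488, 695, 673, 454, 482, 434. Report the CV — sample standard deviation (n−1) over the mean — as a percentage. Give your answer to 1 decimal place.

n = 10, Σ = 5747, M = 574.7000
Σ(x−M)² = 93088.100; s = √(93088.100/9) = 101.7011
CV = 101.7011 / 574.7000 = 0.17696 = 17.696%

17.7%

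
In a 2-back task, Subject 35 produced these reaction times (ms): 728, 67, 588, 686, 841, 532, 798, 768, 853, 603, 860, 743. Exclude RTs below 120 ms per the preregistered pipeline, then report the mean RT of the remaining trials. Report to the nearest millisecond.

Excluded: 67
Retained (n=11): Σ = 8000
Mean = 8000/11 = 727.2727

727 ms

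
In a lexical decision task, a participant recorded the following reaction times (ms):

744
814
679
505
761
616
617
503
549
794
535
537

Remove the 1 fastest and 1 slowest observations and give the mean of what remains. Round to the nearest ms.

Sorted: 503, 505, 535, 537, 549, 616, 617, 679, 744, 761, 794, 814
Drop lowest 1 (503) and highest 1 (814)
Remaining (n=10): Σ = 6337, mean = 6337/10 = 633.700

634 ms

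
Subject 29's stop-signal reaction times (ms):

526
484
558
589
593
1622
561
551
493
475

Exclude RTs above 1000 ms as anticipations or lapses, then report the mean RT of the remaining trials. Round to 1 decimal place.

Excluded: 1622
Retained (n=9): Σ = 4830
Mean = 4830/9 = 536.6667

536.7 ms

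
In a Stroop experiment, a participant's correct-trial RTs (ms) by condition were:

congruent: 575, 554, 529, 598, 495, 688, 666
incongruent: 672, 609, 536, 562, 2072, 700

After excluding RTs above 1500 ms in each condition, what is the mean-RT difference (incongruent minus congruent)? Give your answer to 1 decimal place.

29.4 ms

incongruent: exclude 2072
M(congruent) = 4105/7 = 586.429
M(incongruent) = 3079/5 = 615.800
Difference = 615.800 − 586.429 = 29.371 ms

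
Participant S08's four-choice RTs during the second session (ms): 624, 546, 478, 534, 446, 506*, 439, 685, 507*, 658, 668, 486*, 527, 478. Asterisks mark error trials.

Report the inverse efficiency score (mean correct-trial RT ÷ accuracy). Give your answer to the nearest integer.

Correct trials (n=11): 624, 546, 478, 534, 446, 439, 685, 658, 668, 527, 478
Mean correct RT = 6083/11 = 553.0000 ms
Proportion correct = 11/14
IES = 553.0000 / (11/14) = 703.818 ms

704 ms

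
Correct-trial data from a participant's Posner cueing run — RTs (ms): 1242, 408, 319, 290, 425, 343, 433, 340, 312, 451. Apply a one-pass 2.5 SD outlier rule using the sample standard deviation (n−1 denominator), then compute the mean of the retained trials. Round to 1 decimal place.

369.0 ms

n = 10, ΣRT = 4563, M = 456.300
Σ(x−M)² = 714900.10; s = √(714900.10/9) = 281.839
Cutoffs: 456.300 ± 2.5·281.839 → [-248.3, 1160.9]
Outside: 1242 → excluded.
Retained (n=9): Σ = 3321, mean = 3321/9 = 369.000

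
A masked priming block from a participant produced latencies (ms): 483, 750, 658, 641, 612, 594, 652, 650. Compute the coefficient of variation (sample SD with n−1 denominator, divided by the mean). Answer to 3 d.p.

n = 8, Σ = 5040, M = 630.0000
Σ(x−M)² = 39418.000; s = √(39418.000/7) = 75.0409
CV = 75.0409 / 630.0000 = 0.11911

0.119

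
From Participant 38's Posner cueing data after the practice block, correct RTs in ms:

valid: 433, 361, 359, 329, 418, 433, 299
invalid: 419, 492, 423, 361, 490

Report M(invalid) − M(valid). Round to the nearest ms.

61 ms

M(valid) = 2632/7 = 376.000
M(invalid) = 2185/5 = 437.000
Difference = 437.000 − 376.000 = 61.000 ms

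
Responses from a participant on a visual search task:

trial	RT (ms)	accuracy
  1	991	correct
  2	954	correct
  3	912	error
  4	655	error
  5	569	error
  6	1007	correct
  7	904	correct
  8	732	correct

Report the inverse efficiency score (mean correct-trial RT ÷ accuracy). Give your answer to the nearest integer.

1468 ms

Correct trials (n=5): 991, 954, 1007, 904, 732
Mean correct RT = 4588/5 = 917.6000 ms
Proportion correct = 5/8
IES = 917.6000 / (5/8) = 1468.160 ms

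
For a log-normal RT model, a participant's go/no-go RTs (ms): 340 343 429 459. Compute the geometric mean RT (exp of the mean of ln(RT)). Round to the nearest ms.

ln(RT): 5.8289, 5.8377, 6.0615, 6.1291
Mean ln(RT) = 23.8572/4 = 5.96430
Geometric mean = exp(5.96430) = 389.28 ms

389 ms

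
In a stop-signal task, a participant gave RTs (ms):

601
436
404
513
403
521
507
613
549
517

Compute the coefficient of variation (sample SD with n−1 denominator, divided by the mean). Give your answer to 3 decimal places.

n = 10, Σ = 5064, M = 506.4000
Σ(x−M)² = 48630.400; s = √(48630.400/9) = 73.5077
CV = 73.5077 / 506.4000 = 0.14516

0.145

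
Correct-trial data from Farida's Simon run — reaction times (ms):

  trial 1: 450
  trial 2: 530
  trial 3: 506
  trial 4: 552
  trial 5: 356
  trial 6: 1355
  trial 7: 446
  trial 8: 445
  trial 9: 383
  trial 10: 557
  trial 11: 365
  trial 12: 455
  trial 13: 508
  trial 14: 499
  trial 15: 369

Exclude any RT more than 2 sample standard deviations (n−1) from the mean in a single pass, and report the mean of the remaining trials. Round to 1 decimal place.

n = 15, ΣRT = 7776, M = 518.400
Σ(x−M)² = 813177.60; s = √(813177.60/14) = 241.006
Cutoffs: 518.400 ± 2·241.006 → [36.4, 1000.4]
Outside: 1355 → excluded.
Retained (n=14): Σ = 6421, mean = 6421/14 = 458.643

458.6 ms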